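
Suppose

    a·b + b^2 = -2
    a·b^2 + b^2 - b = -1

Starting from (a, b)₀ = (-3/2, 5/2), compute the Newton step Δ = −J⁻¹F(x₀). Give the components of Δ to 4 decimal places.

(0.0143, -1.2959)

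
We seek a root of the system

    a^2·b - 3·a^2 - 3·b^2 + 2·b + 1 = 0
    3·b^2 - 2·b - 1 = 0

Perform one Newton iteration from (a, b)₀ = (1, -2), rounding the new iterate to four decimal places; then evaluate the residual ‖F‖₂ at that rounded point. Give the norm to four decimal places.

At (1, -2): F = (-20.0000, 15.0000).
Jacobian J = [[2·a·b - 6·a, a^2 - 6·b + 2], [0, 6·b - 2]].
At the point, J = [[-10.0000, 15.0000], [0.0000, -14.0000]] (det J = 140.0000).
Solving J·Δ = −F gives Δ = (-0.3929, 1.0714).
Then the next iterate is (a, b)₁ = (0.6071, -0.9286).
Re-evaluating at (0.6071, -0.9286): F = (-4.892060, 3.444094), so ‖F‖₂ = 5.9828.

5.9828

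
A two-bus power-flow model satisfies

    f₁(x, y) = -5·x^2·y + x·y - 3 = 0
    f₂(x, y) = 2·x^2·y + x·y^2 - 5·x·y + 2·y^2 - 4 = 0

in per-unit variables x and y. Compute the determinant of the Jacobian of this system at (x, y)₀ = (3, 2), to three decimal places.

-578.000

J = [[-10·x·y + y, -5·x^2 + x], [4·x·y + y^2 - 5·y, 2·x^2 + 2·x·y - 5·x + 4·y]].
At the point, J = [[-58.000, -42.000], [18.000, 23.000]].
det J = -578.000.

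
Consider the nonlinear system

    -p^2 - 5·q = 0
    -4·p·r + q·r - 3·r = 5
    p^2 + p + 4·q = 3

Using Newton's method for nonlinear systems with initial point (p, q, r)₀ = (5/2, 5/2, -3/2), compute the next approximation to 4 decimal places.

(2.1250, -0.8750, -0.2083)

At (5/2, 5/2, -3/2): F = (-18.7500, 10.7500, 15.7500).
Jacobian J = [[-2·p, -5, 0], [-4·r, r, -4·p + q - 3], [2·p + 1, 4, 0]].
At the point, J = [[-5.0000, -5.0000, 0.0000], [6.0000, -1.5000, -10.5000], [6.0000, 4.0000, 0.0000]] (det J = 105.0000).
Solving J·Δ = −F gives Δ = (-0.3750, -3.3750, 1.2917).
Then the next iterate is (p, q, r)₁ = (2.1250, -0.8750, -0.2083).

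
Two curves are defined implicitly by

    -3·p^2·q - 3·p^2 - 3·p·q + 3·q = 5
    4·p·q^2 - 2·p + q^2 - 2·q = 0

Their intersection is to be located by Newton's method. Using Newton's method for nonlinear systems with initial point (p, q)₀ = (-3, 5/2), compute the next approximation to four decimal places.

At (-3, 5/2): F = (-69.5000, -67.7500).
Jacobian J = [[-6·p·q - 6·p - 3·q, -3·p^2 - 3·p + 3], [4·q^2 - 2, 8·p·q + 2·q - 2]].
At the point, J = [[55.5000, -15.0000], [23.0000, -57.0000]] (det J = -2818.5000).
Solving J·Δ = −F gives Δ = (1.0450, -0.7669).
Then the next iterate is (p, q)₁ = (-1.9550, 1.7331).

(-1.9550, 1.7331)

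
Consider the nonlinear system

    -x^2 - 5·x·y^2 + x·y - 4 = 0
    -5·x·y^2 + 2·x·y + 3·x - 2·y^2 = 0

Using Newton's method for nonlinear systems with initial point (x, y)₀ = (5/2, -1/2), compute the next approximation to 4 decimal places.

(0.3596, -0.4882)

At (5/2, -1/2): F = (-14.6250, 1.3750).
Jacobian J = [[-2·x - 5·y^2 + y, -10·x·y + x], [-5·y^2 + 2·y + 3, -10·x·y + 2·x - 4·y]].
At the point, J = [[-6.7500, 15.0000], [0.7500, 19.5000]] (det J = -142.8750).
Solving J·Δ = −F gives Δ = (-2.1404, 0.0118).
Then the next iterate is (x, y)₁ = (0.3596, -0.4882).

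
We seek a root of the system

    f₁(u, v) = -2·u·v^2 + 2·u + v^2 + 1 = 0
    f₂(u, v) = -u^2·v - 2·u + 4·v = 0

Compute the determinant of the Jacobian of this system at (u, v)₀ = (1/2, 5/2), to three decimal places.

-39.375

J = [[-2·v^2 + 2, -4·u·v + 2·v], [-2·u·v - 2, -u^2 + 4]].
At the point, J = [[-10.500, 0.000], [-4.500, 3.750]].
det J = -39.375.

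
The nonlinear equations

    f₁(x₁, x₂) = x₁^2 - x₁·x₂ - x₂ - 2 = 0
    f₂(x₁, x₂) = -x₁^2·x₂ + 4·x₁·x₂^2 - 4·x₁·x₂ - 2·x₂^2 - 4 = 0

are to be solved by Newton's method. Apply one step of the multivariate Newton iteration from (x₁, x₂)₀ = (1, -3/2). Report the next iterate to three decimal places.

(-1.400, -4.700)

At (1, -3/2): F = (2.000, 8.000).
Jacobian J = [[2·x₁ - x₂, -x₁ - 1], [-2·x₁·x₂ + 4·x₂^2 - 4·x₂, -x₁^2 + 8·x₁·x₂ - 4·x₁ - 4·x₂]].
At the point, J = [[3.500, -2.000], [18.000, -11.000]] (det J = -2.500).
Solving J·Δ = −F gives Δ = (-2.400, -3.200).
Then the next iterate is (x₁, x₂)₁ = (-1.400, -4.700).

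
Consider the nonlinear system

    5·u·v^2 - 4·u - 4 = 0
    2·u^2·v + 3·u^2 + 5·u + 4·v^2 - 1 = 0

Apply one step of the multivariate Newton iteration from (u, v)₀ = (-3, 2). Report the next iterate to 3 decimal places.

At (-3, 2): F = (-52.000, 63.000).
Jacobian J = [[5·v^2 - 4, 10·u·v], [4·u·v + 6·u + 5, 2·u^2 + 8·v]].
At the point, J = [[16.000, -60.000], [-37.000, 34.000]] (det J = -1676.000).
Solving J·Δ = −F gives Δ = (1.200, -0.547).
Then the next iterate is (u, v)₁ = (-1.800, 1.453).

(-1.800, 1.453)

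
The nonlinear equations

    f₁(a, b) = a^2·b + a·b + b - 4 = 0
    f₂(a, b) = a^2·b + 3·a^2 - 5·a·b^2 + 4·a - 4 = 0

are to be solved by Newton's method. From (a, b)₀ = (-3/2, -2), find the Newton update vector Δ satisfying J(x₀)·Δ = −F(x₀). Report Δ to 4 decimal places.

At (-3/2, -2): F = (-7.5000, 22.2500).
Jacobian J = [[2·a·b + b, a^2 + a + 1], [2·a·b + 6·a - 5·b^2 + 4, a^2 - 10·a·b]].
At the point, J = [[4.0000, 1.7500], [-19.0000, -27.7500]] (det J = -77.7500).
Solving J·Δ = −F gives Δ = (2.1760, -0.6881).

(2.1760, -0.6881)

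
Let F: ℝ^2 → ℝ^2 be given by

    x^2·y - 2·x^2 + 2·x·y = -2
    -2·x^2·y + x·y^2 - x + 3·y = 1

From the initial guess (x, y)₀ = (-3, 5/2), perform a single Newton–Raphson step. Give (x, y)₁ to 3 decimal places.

(-0.480, 3.653)

At (-3, 5/2): F = (-8.500, -54.250).
Jacobian J = [[2·x·y - 4·x + 2·y, x^2 + 2·x], [-4·x·y + y^2 - 1, -2·x^2 + 2·x·y + 3]].
At the point, J = [[2.000, 3.000], [35.250, -30.000]] (det J = -165.750).
Solving J·Δ = −F gives Δ = (2.520, 1.153).
Then the next iterate is (x, y)₁ = (-0.480, 3.653).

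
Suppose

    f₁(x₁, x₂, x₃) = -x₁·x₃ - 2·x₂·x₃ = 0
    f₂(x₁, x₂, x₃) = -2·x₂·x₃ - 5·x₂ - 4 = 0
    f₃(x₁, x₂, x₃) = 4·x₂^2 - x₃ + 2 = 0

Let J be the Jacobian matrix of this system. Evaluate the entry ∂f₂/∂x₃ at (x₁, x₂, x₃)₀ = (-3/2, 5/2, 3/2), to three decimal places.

∂f₂/∂x₃ = -2·x₂.
At (-3/2, 5/2, 3/2) this is -5.000.

-5.000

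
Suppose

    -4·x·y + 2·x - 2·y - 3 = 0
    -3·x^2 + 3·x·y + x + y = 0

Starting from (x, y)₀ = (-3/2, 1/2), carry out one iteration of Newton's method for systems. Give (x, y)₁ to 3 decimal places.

At (-3/2, 1/2): F = (-4.000, -10.000).
Jacobian J = [[-4·y + 2, -4·x - 2], [-6·x + 3·y + 1, 3·x + 1]].
At the point, J = [[0.000, 4.000], [11.500, -3.500]] (det J = -46.000).
Solving J·Δ = −F gives Δ = (1.174, 1.000).
Then the next iterate is (x, y)₁ = (-0.326, 1.500).

(-0.326, 1.500)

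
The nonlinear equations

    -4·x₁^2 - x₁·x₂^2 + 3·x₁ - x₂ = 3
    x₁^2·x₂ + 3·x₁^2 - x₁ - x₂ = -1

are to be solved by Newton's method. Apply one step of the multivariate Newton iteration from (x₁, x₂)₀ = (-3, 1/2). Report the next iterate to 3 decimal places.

At (-3, 1/2): F = (-47.750, 35.000).
Jacobian J = [[-8·x₁ - x₂^2 + 3, -2·x₁·x₂ - 1], [2·x₁·x₂ + 6·x₁ - 1, x₁^2 - 1]].
At the point, J = [[26.750, 2.000], [-22.000, 8.000]] (det J = 258.000).
Solving J·Δ = −F gives Δ = (1.752, 0.443).
Then the next iterate is (x₁, x₂)₁ = (-1.248, 0.943).

(-1.248, 0.943)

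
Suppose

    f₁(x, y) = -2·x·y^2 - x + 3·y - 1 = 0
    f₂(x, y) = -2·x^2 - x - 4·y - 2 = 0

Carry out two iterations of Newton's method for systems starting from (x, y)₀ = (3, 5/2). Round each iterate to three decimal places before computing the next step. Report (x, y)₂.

(0.896, -1.030)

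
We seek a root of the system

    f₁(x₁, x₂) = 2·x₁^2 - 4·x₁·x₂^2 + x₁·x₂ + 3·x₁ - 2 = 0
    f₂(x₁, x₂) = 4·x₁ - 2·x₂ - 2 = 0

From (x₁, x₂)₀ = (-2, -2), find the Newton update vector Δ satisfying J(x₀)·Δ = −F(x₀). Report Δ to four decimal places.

(1.5165, 0.0330)

At (-2, -2): F = (36.0000, -6.0000).
Jacobian J = [[4·x₁ - 4·x₂^2 + x₂ + 3, -8·x₁·x₂ + x₁], [4, -2]].
At the point, J = [[-23.0000, -34.0000], [4.0000, -2.0000]] (det J = 182.0000).
Solving J·Δ = −F gives Δ = (1.5165, 0.0330).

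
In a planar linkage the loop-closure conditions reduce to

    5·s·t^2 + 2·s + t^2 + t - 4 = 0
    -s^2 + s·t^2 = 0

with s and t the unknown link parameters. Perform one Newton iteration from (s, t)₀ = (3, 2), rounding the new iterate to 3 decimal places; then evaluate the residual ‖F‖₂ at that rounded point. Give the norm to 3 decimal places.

At (3, 2): F = (68.000, 3.000).
Jacobian J = [[5·t^2 + 2, 10·s·t + 2·t + 1], [-2·s + t^2, 2·s·t]].
At the point, J = [[22.000, 65.000], [-2.000, 12.000]] (det J = 394.000).
Solving J·Δ = −F gives Δ = (-1.576, -0.513).
Then the next iterate is (s, t)₁ = (1.424, 1.487).
Re-evaluating at (1.424, 1.487): F = (18.28969, 1.12093), so ‖F‖₂ = 18.324.

18.324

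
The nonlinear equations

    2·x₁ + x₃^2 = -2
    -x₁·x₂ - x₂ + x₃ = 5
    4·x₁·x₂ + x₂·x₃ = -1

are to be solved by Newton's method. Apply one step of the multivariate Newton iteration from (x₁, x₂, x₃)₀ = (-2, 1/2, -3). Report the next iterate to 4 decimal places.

(218.7500, 43.6250, 71.7500)

At (-2, 1/2, -3): F = (7.0000, -7.5000, -4.5000).
Jacobian J = [[2, 0, 2·x₃], [-x₂, -x₁ - 1, 1], [4·x₂, 4·x₁ + x₃, x₂]].
At the point, J = [[2.0000, 0.0000, -6.0000], [-0.5000, 1.0000, 1.0000], [2.0000, -11.0000, 0.5000]] (det J = 2.0000).
Solving J·Δ = −F gives Δ = (220.7500, 43.1250, 74.7500).
Then the next iterate is (x₁, x₂, x₃)₁ = (218.7500, 43.6250, 71.7500).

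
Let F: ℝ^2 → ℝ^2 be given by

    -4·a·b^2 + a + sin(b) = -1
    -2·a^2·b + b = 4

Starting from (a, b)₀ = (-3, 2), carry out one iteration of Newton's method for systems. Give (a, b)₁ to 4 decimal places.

(-1.8605, 1.3734)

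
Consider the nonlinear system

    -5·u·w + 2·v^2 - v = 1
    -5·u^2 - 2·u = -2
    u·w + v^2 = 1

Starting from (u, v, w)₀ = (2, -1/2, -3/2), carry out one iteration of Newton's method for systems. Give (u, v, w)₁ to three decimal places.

At (2, -1/2, -3/2): F = (15.000, -22.000, -3.750).
Jacobian J = [[-5·w, 4·v - 1, -5·u], [-10·u - 2, 0, 0], [w, 2·v, u]].
At the point, J = [[7.500, -3.000, -10.000], [-22.000, 0.000, 0.000], [-1.500, -1.000, 2.000]] (det J = -352.000).
Solving J·Δ = −F gives Δ = (-1.000, -0.469, 0.891).
Then the next iterate is (u, v, w)₁ = (1.000, -0.969, -0.609).

(1.000, -0.969, -0.609)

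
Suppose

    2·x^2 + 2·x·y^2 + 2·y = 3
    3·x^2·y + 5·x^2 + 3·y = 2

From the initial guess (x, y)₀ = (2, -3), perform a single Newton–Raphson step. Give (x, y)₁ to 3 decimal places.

(3.816, 0.737)

At (2, -3): F = (35.000, -27.000).
Jacobian J = [[4·x + 2·y^2, 4·x·y + 2], [6·x·y + 10·x, 3·x^2 + 3]].
At the point, J = [[26.000, -22.000], [-16.000, 15.000]] (det J = 38.000).
Solving J·Δ = −F gives Δ = (1.816, 3.737).
Then the next iterate is (x, y)₁ = (3.816, 0.737).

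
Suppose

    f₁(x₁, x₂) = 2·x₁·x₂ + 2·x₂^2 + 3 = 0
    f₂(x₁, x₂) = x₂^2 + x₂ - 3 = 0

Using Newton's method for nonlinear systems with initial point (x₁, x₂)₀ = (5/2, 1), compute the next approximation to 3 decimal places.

(-4.000, 1.333)

At (5/2, 1): F = (10.000, -1.000).
Jacobian J = [[2·x₂, 2·x₁ + 4·x₂], [0, 2·x₂ + 1]].
At the point, J = [[2.000, 9.000], [0.000, 3.000]] (det J = 6.000).
Solving J·Δ = −F gives Δ = (-6.500, 0.333).
Then the next iterate is (x₁, x₂)₁ = (-4.000, 1.333).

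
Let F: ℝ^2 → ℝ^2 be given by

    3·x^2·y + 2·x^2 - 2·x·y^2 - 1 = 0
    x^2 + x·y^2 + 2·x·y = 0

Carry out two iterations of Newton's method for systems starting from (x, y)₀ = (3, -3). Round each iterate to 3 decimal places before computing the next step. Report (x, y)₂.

(0.203, -2.963)

At (3, -3): F = (-118.000, 18.000).
Jacobian J = [[6·x·y + 4·x - 2·y^2, 3·x^2 - 4·x·y], [2·x + y^2 + 2·y, 2·x·y + 2·x]].
At the point, J = [[-60.000, 63.000], [9.000, -12.000]] (det J = 153.000).
Solving J·Δ = −F gives Δ = (-1.843, 0.118).
Then the next iterate is (x, y)₁ = (1.157, -2.882).
Round to (1.157, -2.882) and repeat: F = (-29.11657, 4.27966), J = [[-31.99069, 17.35384], [4.85592, -4.35495]].
Δ = (-0.954, -0.081), so (x, y)₂ = (0.203, -2.963).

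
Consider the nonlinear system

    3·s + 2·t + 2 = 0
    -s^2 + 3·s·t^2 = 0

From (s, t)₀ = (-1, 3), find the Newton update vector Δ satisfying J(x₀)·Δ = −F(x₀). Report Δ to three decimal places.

(-0.304, -2.045)

At (-1, 3): F = (5.000, -28.000).
Jacobian J = [[3, 2], [-2·s + 3·t^2, 6·s·t]].
At the point, J = [[3.000, 2.000], [29.000, -18.000]] (det J = -112.000).
Solving J·Δ = −F gives Δ = (-0.304, -2.045).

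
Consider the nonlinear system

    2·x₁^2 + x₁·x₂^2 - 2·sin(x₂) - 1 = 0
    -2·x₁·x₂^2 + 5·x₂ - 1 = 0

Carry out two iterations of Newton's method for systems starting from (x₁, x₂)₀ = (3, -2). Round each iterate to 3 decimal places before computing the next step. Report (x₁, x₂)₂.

(1.023, -0.409)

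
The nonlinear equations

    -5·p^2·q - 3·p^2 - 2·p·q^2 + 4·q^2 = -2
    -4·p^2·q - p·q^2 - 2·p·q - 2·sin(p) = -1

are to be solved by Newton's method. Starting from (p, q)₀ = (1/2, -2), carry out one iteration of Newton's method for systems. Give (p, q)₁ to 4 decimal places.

(0.1731, -0.7867)

At (1/2, -2): F = (15.7500, 2.041149).
Jacobian J = [[-10·p·q - 6·p - 2·q^2, -5·p^2 - 4·p·q + 8·q], [-8·p·q - q^2 - 2·q - 2·cos(p), -4·p^2 - 2·p·q - 2·p]].
At the point, J = [[-1.0000, -13.2500], [6.244835, 0.0000]] (det J = 82.744062).
Solving J·Δ = −F gives Δ = (-0.3269, 1.2133).
Then the next iterate is (p, q)₁ = (0.1731, -0.7867).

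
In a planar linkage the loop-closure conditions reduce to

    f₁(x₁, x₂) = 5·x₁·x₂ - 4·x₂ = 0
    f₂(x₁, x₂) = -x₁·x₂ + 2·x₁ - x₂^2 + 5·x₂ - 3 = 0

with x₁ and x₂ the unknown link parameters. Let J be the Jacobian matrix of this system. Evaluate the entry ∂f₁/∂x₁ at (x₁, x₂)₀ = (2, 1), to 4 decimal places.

5.0000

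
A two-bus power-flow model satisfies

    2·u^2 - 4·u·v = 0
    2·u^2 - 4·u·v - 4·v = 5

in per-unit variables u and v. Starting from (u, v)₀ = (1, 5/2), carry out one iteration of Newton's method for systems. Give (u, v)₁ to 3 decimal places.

At (1, 5/2): F = (-8.000, -23.000).
Jacobian J = [[4·u - 4·v, -4·u], [4·u - 4·v, -4·u - 4]].
At the point, J = [[-6.000, -4.000], [-6.000, -8.000]] (det J = 24.000).
Solving J·Δ = −F gives Δ = (1.167, -3.750).
Then the next iterate is (u, v)₁ = (2.167, -1.250).

(2.167, -1.250)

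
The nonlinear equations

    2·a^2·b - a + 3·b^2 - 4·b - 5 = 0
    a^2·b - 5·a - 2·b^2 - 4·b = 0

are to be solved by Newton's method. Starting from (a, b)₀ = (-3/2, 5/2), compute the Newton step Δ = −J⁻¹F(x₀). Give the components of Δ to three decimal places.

(0.127, -0.933)

At (-3/2, 5/2): F = (16.500, -9.375).
Jacobian J = [[4·a·b - 1, 2·a^2 + 6·b - 4], [2·a·b - 5, a^2 - 4·b - 4]].
At the point, J = [[-16.000, 15.500], [-12.500, -11.750]] (det J = 381.750).
Solving J·Δ = −F gives Δ = (0.127, -0.933).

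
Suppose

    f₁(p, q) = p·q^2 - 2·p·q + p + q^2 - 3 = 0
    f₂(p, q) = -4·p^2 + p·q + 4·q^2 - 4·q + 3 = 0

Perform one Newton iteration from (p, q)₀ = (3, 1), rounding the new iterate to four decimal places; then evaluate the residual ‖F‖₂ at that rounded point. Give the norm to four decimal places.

At (3, 1): F = (-2.0000, -30.0000).
Jacobian J = [[q^2 - 2·q + 1, 2·p·q - 2·p + 2·q], [-8·p + q, p + 8·q - 4]].
At the point, J = [[0.0000, 2.0000], [-23.0000, 7.0000]] (det J = 46.0000).
Solving J·Δ = −F gives Δ = (-1.0000, 1.0000).
Then the next iterate is (p, q)₁ = (2.0000, 2.0000).
Re-evaluating at (2.0000, 2.0000): F = (3.0000, -1.0000), so ‖F‖₂ = 3.1623.

3.1623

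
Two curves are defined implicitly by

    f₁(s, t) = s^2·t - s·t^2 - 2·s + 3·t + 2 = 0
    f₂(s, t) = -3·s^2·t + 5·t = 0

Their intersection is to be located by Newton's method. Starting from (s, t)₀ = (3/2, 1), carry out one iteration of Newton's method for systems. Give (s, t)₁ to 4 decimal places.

(1.5432, -0.2222)

At (3/2, 1): F = (2.7500, -1.7500).
Jacobian J = [[2·s·t - t^2 - 2, s^2 - 2·s·t + 3], [-6·s·t, -3·s^2 + 5]].
At the point, J = [[0.0000, 2.2500], [-9.0000, -1.7500]] (det J = 20.2500).
Solving J·Δ = −F gives Δ = (0.0432, -1.2222).
Then the next iterate is (s, t)₁ = (1.5432, -0.2222).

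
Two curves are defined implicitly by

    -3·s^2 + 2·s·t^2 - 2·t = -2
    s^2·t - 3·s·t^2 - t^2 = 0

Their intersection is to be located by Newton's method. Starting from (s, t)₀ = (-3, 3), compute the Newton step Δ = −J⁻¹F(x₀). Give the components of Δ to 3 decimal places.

(3.167, 0.763)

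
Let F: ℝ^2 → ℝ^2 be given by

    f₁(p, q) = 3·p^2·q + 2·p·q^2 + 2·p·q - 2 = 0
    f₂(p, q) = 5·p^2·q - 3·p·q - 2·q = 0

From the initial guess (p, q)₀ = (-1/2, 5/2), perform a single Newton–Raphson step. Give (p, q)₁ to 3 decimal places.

(-0.467, 0.872)

At (-1/2, 5/2): F = (-8.875, 1.875).
Jacobian J = [[6·p·q + 2·q^2 + 2·q, 3·p^2 + 4·p·q + 2·p], [10·p·q - 3·q, 5·p^2 - 3·p - 2]].
At the point, J = [[10.000, -5.250], [-20.000, 0.750]] (det J = -97.500).
Solving J·Δ = −F gives Δ = (0.033, -1.628).
Then the next iterate is (p, q)₁ = (-0.467, 0.872).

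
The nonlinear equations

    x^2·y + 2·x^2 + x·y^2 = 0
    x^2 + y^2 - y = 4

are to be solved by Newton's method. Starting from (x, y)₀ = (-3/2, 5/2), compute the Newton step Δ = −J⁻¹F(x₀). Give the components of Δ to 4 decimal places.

At (-3/2, 5/2): F = (0.7500, 2.0000).
Jacobian J = [[2·x·y + 4·x + y^2, x^2 + 2·x·y], [2·x, 2·y - 1]].
At the point, J = [[-7.2500, -5.2500], [-3.0000, 4.0000]] (det J = -44.7500).
Solving J·Δ = −F gives Δ = (0.3017, -0.2737).

(0.3017, -0.2737)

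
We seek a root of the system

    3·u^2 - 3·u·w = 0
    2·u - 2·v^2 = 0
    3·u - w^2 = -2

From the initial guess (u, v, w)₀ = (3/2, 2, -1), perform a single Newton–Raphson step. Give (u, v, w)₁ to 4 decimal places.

At (3/2, 2, -1): F = (11.2500, -5.0000, 5.5000).
Jacobian J = [[6·u - 3·w, 0, -3·u], [2, -4·v, 0], [3, 0, -2·w]].
At the point, J = [[12.0000, 0.0000, -4.5000], [2.0000, -8.0000, 0.0000], [3.0000, 0.0000, 2.0000]] (det J = -300.0000).
Solving J·Δ = −F gives Δ = (-1.2600, -0.9400, -0.8600).
Then the next iterate is (u, v, w)₁ = (0.2400, 1.0600, -1.8600).

(0.2400, 1.0600, -1.8600)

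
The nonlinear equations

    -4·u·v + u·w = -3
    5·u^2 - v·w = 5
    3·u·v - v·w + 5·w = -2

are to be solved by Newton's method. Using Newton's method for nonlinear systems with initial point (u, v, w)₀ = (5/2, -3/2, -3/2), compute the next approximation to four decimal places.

At (5/2, -3/2, -3/2): F = (14.2500, 24.0000, -19.0000).
Jacobian J = [[-4·v + w, -4·u, u], [10·u, -w, -v], [3·v, 3·u - w, -v + 5]].
At the point, J = [[4.5000, -10.0000, 2.5000], [25.0000, 1.5000, 1.5000], [-4.5000, 9.0000, 6.5000]] (det J = 2255.0000).
Solving J·Δ = −F gives Δ = (-1.0655, 1.1082, 0.6509).
Then the next iterate is (u, v, w)₁ = (1.4345, -0.3918, -0.8491).

(1.4345, -0.3918, -0.8491)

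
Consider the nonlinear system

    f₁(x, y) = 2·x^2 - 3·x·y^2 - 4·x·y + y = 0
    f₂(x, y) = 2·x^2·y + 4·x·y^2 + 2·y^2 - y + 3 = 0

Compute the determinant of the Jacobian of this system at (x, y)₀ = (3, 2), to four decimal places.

1296.0000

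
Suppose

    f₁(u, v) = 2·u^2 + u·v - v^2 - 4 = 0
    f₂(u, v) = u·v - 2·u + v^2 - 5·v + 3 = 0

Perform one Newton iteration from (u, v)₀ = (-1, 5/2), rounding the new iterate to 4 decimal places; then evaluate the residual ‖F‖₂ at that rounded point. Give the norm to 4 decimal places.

1.3412

At (-1, 5/2): F = (-10.7500, -3.7500).
Jacobian J = [[4·u + v, u - 2·v], [v - 2, u + 2·v - 5]].
At the point, J = [[-1.5000, -6.0000], [0.5000, -1.0000]] (det J = 4.5000).
Solving J·Δ = −F gives Δ = (2.6111, -2.4444).
Then the next iterate is (u, v)₁ = (1.6111, 0.0556).
Re-evaluating at (1.6111, 0.0556): F = (1.277772, -0.407531), so ‖F‖₂ = 1.3412.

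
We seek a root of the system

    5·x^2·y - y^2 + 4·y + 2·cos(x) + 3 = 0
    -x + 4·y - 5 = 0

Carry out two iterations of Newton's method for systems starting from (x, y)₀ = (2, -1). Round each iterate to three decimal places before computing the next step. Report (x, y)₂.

At (2, -1): F = (-22.83229, -11.000).
Jacobian J = [[10·x·y - 2·sin(x), 5·x^2 - 2·y + 4], [-1, 4]].
At the point, J = [[-21.81859, 26.000], [-1.000, 4.000]] (det J = -61.27438).
Solving J·Δ = −F gives Δ = (3.177, 3.544).
Then the next iterate is (x, y)₁ = (5.177, 2.544).
Round to (5.177, 2.544) and repeat: F = (348.51312, -0.001), J = [[133.49087, 132.91864], [-1.000, 4.000]].
Δ = (-2.091, -0.522), so (x, y)₂ = (3.086, 2.022).

(3.086, 2.022)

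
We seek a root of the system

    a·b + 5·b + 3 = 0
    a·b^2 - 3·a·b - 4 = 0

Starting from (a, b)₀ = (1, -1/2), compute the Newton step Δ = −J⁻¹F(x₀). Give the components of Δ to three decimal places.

(1.588, 0.132)

At (1, -1/2): F = (0.000, -2.250).
Jacobian J = [[b, a + 5], [b^2 - 3·b, 2·a·b - 3·a]].
At the point, J = [[-0.500, 6.000], [1.750, -4.000]] (det J = -8.500).
Solving J·Δ = −F gives Δ = (1.588, 0.132).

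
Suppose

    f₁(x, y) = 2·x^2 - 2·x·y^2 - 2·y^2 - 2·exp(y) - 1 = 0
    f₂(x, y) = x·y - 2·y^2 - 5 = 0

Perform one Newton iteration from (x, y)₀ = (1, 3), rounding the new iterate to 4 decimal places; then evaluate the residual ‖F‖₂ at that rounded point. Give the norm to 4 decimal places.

At (1, 3): F = (-75.171074, -20.0000).
Jacobian J = [[4·x - 2·y^2, -4·x·y - 4·y - 2·exp(y)], [y, x - 4·y]].
At the point, J = [[-14.0000, -64.171074], [3.0000, -11.0000]] (det J = 346.513222).
Solving J·Δ = −F gives Δ = (1.3175, -1.4589).
Then the next iterate is (x, y)₁ = (2.3175, 1.5411).
Re-evaluating at (2.3175, 1.5411): F = (-15.355889, -6.178479), so ‖F‖₂ = 16.5522.

16.5522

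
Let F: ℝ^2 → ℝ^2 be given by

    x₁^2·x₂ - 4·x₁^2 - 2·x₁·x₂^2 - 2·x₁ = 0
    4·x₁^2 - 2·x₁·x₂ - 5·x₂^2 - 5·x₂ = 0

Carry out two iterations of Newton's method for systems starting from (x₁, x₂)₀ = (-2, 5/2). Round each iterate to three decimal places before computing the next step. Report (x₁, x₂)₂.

(-1.547, 1.235)

At (-2, 5/2): F = (23.000, -17.750).
Jacobian J = [[2·x₁·x₂ - 8·x₁ - 2·x₂^2 - 2, x₁^2 - 4·x₁·x₂], [8·x₁ - 2·x₂, -2·x₁ - 10·x₂ - 5]].
At the point, J = [[-8.500, 24.000], [-21.000, -26.000]] (det J = 725.000).
Solving J·Δ = −F gives Δ = (0.237, -0.874).
Then the next iterate is (x₁, x₂)₁ = (-1.763, 1.626).
Round to (-1.763, 1.626) and repeat: F = (5.46951, -3.18343), J = [[1.08297, 14.57472], [-17.356, -17.734]].
Δ = (0.216, -0.391), so (x₁, x₂)₂ = (-1.547, 1.235).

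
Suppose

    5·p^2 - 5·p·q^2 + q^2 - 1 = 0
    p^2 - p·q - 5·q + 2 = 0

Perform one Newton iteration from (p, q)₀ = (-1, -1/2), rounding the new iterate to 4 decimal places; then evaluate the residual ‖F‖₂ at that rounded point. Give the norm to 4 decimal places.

11.4119

At (-1, -1/2): F = (5.5000, 5.0000).
Jacobian J = [[10·p - 5·q^2, -10·p·q + 2·q], [2·p - q, -p - 5]].
At the point, J = [[-11.2500, -6.0000], [-1.5000, -4.0000]] (det J = 36.0000).
Solving J·Δ = −F gives Δ = (-0.2222, 1.3333).
Then the next iterate is (p, q)₁ = (-1.2222, 0.8333).
Re-evaluating at (-1.2222, 0.8333): F = (11.406664, 0.345732), so ‖F‖₂ = 11.4119.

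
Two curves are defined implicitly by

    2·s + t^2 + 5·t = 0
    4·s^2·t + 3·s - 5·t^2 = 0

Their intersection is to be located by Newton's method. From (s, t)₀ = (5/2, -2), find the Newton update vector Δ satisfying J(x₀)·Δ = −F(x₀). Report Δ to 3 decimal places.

At (5/2, -2): F = (-1.000, -62.500).
Jacobian J = [[2, 2·t + 5], [8·s·t + 3, 4·s^2 - 10·t]].
At the point, J = [[2.000, 1.000], [-37.000, 45.000]] (det J = 127.000).
Solving J·Δ = −F gives Δ = (-0.138, 1.276).

(-0.138, 1.276)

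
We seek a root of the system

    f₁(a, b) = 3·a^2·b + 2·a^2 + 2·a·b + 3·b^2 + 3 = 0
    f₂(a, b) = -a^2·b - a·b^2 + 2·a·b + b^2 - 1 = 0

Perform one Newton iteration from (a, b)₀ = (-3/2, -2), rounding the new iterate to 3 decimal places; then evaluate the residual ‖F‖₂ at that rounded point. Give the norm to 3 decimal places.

At (-3/2, -2): F = (12.000, 19.500).
Jacobian J = [[6·a·b + 4·a + 2·b, 3·a^2 + 2·a + 6·b], [-2·a·b - b^2 + 2·b, -a^2 - 2·a·b + 2·a + 2·b]].
At the point, J = [[8.000, -8.250], [-14.000, -15.250]] (det J = -237.500).
Solving J·Δ = −F gives Δ = (-0.093, 1.364).
Then the next iterate is (a, b)₁ = (-1.593, -0.636).
Re-evaluating at (-1.593, -0.636): F = (6.47325, 3.68910), so ‖F‖₂ = 7.451.

7.451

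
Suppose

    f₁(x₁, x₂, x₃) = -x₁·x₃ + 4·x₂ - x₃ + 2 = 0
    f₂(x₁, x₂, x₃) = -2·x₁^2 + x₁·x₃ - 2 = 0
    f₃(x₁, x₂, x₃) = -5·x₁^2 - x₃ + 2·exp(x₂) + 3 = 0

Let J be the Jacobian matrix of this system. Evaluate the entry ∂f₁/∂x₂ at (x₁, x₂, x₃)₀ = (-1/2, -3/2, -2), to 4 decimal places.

∂f₁/∂x₂ = 4.
At (-1/2, -3/2, -2) this is 4.0000.

4.0000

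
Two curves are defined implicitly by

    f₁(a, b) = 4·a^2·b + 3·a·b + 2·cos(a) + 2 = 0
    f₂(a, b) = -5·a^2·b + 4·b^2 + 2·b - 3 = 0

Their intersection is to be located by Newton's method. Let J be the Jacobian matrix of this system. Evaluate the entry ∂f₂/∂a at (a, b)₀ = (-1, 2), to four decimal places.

20.0000

∂f₂/∂a = -10·a·b.
At (-1, 2) this is 20.0000.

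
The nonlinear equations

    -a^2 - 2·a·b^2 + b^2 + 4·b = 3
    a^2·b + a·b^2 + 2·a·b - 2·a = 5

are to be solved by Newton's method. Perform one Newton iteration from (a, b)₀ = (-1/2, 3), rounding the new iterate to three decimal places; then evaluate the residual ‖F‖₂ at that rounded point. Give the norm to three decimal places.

8.353

At (-1/2, 3): F = (26.750, -10.750).
Jacobian J = [[-2·a - 2·b^2, -4·a·b + 2·b + 4], [2·a·b + b^2 + 2·b - 2, a^2 + 2·a·b + 2·a]].
At the point, J = [[-17.000, 16.000], [10.000, -3.750]] (det J = -96.250).
Solving J·Δ = −F gives Δ = (0.745, -0.881).
Then the next iterate is (a, b)₁ = (0.245, 2.119).
Re-evaluating at (0.245, 2.119): F = (7.70596, -3.22441), so ‖F‖₂ = 8.353.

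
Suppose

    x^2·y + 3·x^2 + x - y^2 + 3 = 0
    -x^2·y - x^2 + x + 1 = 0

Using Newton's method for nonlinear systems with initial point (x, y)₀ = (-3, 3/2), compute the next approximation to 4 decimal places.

(-1.5707, 1.3188)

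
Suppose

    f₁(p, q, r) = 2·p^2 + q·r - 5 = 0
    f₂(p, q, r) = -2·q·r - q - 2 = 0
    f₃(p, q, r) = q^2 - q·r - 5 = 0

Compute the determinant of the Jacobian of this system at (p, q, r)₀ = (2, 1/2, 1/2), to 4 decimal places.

12.0000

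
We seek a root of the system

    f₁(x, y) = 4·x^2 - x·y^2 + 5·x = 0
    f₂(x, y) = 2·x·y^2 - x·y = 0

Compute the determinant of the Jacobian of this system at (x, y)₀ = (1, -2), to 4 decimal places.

-121.0000

J = [[8·x - y^2 + 5, -2·x·y], [2·y^2 - y, 4·x·y - x]].
At the point, J = [[9.0000, 4.0000], [10.0000, -9.0000]].
det J = -121.0000.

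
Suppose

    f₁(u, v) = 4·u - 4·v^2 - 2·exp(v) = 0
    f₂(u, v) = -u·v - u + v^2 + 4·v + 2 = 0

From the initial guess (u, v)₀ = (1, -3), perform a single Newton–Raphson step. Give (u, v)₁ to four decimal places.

At (1, -3): F = (-32.099574, 1.0000).
Jacobian J = [[4, -8·v - 2·exp(v)], [-v - 1, -u + 2·v + 4]].
At the point, J = [[4.0000, 23.900426], [2.0000, -3.0000]] (det J = -59.800852).
Solving J·Δ = −F gives Δ = (1.2107, 1.1404).
Then the next iterate is (u, v)₁ = (2.2107, -1.8596).

(2.2107, -1.8596)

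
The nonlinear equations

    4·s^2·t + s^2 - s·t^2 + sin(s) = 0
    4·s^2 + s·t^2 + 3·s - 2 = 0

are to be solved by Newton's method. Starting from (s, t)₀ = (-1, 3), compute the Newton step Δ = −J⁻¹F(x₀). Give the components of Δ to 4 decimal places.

At (-1, 3): F = (21.158529, -10.0000).
Jacobian J = [[8·s·t + 2·s - t^2 + cos(s), 4·s^2 - 2·s·t], [8·s + t^2 + 3, 2·s·t]].
At the point, J = [[-34.459698, 10.0000], [4.0000, -6.0000]] (det J = 166.758186).
Solving J·Δ = −F gives Δ = (0.1616, -1.5589).

(0.1616, -1.5589)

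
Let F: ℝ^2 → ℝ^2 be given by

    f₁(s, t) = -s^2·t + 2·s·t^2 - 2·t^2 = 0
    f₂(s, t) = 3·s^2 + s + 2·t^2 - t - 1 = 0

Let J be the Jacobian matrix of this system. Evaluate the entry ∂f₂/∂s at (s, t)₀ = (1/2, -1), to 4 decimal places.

∂f₂/∂s = 6·s + 1.
At (1/2, -1) this is 4.0000.

4.0000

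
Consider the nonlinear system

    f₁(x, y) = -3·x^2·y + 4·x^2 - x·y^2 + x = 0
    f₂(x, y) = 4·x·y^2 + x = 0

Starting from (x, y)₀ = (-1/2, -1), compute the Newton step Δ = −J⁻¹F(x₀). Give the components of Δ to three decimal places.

(0.136, 0.455)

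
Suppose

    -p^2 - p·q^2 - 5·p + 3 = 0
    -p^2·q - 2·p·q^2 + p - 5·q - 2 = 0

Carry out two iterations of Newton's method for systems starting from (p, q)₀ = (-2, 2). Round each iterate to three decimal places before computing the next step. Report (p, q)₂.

At (-2, 2): F = (17.000, -6.000).
Jacobian J = [[-2·p - q^2 - 5, -2·p·q], [-2·p·q - 2·q^2 + 1, -p^2 - 4·p·q - 5]].
At the point, J = [[-5.000, 8.000], [1.000, 7.000]] (det J = -43.000).
Solving J·Δ = −F gives Δ = (3.884, 0.302).
Then the next iterate is (p, q)₁ = (1.884, 2.302).
Round to (1.884, 2.302) and repeat: F = (-19.95316, -39.76425), J = [[-14.06720, -8.67394], [-18.27234, -25.89733]].
Δ = (-0.835, -0.946), so (p, q)₂ = (1.049, 1.356).

(1.049, 1.356)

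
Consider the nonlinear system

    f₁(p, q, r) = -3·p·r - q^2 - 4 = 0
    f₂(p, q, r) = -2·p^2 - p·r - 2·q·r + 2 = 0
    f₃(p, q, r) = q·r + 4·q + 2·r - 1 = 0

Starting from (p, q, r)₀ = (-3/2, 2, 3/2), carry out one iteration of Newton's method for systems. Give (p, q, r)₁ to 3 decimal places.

(-1.777, 0.564, 0.224)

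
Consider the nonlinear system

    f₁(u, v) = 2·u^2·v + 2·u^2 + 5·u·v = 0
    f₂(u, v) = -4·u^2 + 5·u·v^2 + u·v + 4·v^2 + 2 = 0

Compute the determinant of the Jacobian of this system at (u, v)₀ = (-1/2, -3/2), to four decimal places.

60.0000

J = [[4·u·v + 4·u + 5·v, 2·u^2 + 5·u], [-8·u + 5·v^2 + v, 10·u·v + u + 8·v]].
At the point, J = [[-6.5000, -2.0000], [13.7500, -5.0000]].
det J = 60.0000.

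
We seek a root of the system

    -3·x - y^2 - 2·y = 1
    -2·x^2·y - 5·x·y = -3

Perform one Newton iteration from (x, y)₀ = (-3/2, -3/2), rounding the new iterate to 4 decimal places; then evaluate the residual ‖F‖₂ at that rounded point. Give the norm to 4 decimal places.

3.7590

At (-3/2, -3/2): F = (4.2500, -1.5000).
Jacobian J = [[-3, -2·y - 2], [-4·x·y - 5·y, -2·x^2 - 5·x]].
At the point, J = [[-3.0000, 1.0000], [-1.5000, 3.0000]] (det J = -7.5000).
Solving J·Δ = −F gives Δ = (1.9000, 1.4500).
Then the next iterate is (x, y)₁ = (0.4000, -0.0500).
Re-evaluating at (0.4000, -0.0500): F = (-2.1025, 3.1160), so ‖F‖₂ = 3.7590.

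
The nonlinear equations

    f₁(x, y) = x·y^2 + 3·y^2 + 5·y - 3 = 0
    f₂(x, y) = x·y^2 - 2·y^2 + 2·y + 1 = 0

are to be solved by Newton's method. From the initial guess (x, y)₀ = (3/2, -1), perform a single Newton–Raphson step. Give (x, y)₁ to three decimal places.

(3.857, -1.286)

At (3/2, -1): F = (-3.500, -1.500).
Jacobian J = [[y^2, 2·x·y + 6·y + 5], [y^2, 2·x·y - 4·y + 2]].
At the point, J = [[1.000, -4.000], [1.000, 3.000]] (det J = 7.000).
Solving J·Δ = −F gives Δ = (2.357, -0.286).
Then the next iterate is (x, y)₁ = (3.857, -1.286).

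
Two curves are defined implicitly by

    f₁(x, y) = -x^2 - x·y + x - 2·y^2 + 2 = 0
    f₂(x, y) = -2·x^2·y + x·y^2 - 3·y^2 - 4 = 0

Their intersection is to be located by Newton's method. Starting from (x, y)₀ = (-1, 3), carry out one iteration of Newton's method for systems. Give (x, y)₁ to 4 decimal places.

At (-1, 3): F = (-15.0000, -46.0000).
Jacobian J = [[-2·x - y + 1, -x - 4·y], [-4·x·y + y^2, -2·x^2 + 2·x·y - 6·y]].
At the point, J = [[0.0000, -11.0000], [21.0000, -26.0000]] (det J = 231.0000).
Solving J·Δ = −F gives Δ = (0.5022, -1.3636).
Then the next iterate is (x, y)₁ = (-0.4978, 1.6364).

(-0.4978, 1.6364)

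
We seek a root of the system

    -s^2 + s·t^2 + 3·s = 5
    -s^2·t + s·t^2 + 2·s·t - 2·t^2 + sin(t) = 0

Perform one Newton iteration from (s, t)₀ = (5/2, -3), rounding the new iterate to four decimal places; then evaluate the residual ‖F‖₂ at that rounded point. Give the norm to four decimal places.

4.6586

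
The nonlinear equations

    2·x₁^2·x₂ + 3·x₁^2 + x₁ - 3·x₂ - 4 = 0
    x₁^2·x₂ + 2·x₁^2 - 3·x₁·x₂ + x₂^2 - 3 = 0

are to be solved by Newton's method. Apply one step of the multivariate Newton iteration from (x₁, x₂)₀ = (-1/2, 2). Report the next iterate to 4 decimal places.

At (-1/2, 2): F = (-8.7500, 5.0000).
Jacobian J = [[4·x₁·x₂ + 6·x₁ + 1, 2·x₁^2 - 3], [2·x₁·x₂ + 4·x₁ - 3·x₂, x₁^2 - 3·x₁ + 2·x₂]].
At the point, J = [[-6.0000, -2.5000], [-10.0000, 5.7500]] (det J = -59.5000).
Solving J·Δ = −F gives Δ = (-0.6355, -1.9748).
Then the next iterate is (x₁, x₂)₁ = (-1.1355, 0.0252).

(-1.1355, 0.0252)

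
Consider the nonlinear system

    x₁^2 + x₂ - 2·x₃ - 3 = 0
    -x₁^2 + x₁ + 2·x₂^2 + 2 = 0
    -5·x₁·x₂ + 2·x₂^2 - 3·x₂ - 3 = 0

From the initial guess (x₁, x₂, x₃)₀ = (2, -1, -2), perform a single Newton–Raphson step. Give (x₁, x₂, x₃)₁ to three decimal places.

At (2, -1, -2): F = (4.000, 2.000, 12.000).
Jacobian J = [[2·x₁, 1, -2], [-2·x₁ + 1, 4·x₂, 0], [-5·x₂, -5·x₁ + 4·x₂ - 3, 0]].
At the point, J = [[4.000, 1.000, -2.000], [-3.000, -4.000, 0.000], [5.000, -17.000, 0.000]] (det J = -142.000).
Solving J·Δ = −F gives Δ = (-0.197, 0.648, 1.930).
Then the next iterate is (x₁, x₂, x₃)₁ = (1.803, -0.352, -0.070).

(1.803, -0.352, -0.070)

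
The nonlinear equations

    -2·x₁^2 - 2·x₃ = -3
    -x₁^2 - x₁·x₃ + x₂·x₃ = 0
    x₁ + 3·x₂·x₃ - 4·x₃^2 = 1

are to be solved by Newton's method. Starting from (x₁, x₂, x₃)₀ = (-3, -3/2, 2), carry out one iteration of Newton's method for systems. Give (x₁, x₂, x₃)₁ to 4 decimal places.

(-1.5932, -0.5194, 0.9410)

At (-3, -3/2, 2): F = (-19.0000, -6.0000, -29.0000).
Jacobian J = [[-4·x₁, 0, -2], [-2·x₁ - x₃, x₃, -x₁ + x₂], [1, 3·x₃, 3·x₂ - 8·x₃]].
At the point, J = [[12.0000, 0.0000, -2.0000], [4.0000, 2.0000, 1.5000], [1.0000, 6.0000, -20.5000]] (det J = -644.0000).
Solving J·Δ = −F gives Δ = (1.4068, 0.9806, -1.0590).
Then the next iterate is (x₁, x₂, x₃)₁ = (-1.5932, -0.5194, 0.9410).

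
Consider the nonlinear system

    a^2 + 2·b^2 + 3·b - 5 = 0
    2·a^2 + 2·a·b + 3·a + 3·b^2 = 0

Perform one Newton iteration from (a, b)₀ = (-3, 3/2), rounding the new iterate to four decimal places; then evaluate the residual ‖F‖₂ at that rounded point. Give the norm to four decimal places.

At (-3, 3/2): F = (13.0000, 6.7500).
Jacobian J = [[2·a, 4·b + 3], [4·a + 2·b + 3, 2·a + 6·b]].
At the point, J = [[-6.0000, 9.0000], [-6.0000, 3.0000]] (det J = 36.0000).
Solving J·Δ = −F gives Δ = (0.6042, -1.0417).
Then the next iterate is (a, b)₁ = (-2.3958, 0.4583).
Re-evaluating at (-2.3958, 0.4583): F = (2.534835, 2.726442), so ‖F‖₂ = 3.7228.

3.7228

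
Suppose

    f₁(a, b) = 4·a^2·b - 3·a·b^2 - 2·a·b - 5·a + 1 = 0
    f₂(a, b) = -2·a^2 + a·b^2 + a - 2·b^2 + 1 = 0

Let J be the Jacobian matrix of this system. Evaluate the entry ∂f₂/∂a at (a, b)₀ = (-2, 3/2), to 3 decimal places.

11.250

∂f₂/∂a = -4·a + b^2 + 1.
At (-2, 3/2) this is 11.250.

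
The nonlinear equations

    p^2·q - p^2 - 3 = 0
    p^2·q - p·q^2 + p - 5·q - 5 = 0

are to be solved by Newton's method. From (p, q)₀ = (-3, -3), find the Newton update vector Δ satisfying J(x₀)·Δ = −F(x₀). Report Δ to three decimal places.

(1.134, 1.310)

At (-3, -3): F = (-39.000, 7.000).
Jacobian J = [[2·p·q - 2·p, p^2], [2·p·q - q^2 + 1, p^2 - 2·p·q - 5]].
At the point, J = [[24.000, 9.000], [10.000, -14.000]] (det J = -426.000).
Solving J·Δ = −F gives Δ = (1.134, 1.310).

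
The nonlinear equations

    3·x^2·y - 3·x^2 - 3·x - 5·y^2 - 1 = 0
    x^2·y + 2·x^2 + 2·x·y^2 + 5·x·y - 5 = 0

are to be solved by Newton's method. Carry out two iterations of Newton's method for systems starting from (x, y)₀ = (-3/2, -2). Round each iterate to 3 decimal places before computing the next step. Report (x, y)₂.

At (-3/2, -2): F = (-36.750, -2.000).
Jacobian J = [[6·x·y - 6·x - 3, 3·x^2 - 10·y], [2·x·y + 4·x + 2·y^2 + 5·y, x^2 + 4·x·y + 5·x]].
At the point, J = [[24.000, 26.750], [-2.000, 6.750]] (det J = 215.500).
Solving J·Δ = −F gives Δ = (0.903, 0.564).
Then the next iterate is (x, y)₁ = (-0.597, -1.436).
Round to (-0.597, -1.436) and repeat: F = (-12.12412, -2.97467), J = [[5.72575, 15.42923], [-3.72922, 0.80058]].
Δ = (-0.583, 1.002), so (x, y)₂ = (-1.180, -0.434).

(-1.180, -0.434)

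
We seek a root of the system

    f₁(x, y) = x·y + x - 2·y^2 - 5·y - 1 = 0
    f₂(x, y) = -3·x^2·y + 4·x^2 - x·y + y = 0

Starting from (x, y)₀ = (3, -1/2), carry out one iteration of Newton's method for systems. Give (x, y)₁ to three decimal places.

(-2.000, -4.534)

At (3, -1/2): F = (2.500, 50.500).
Jacobian J = [[y + 1, x - 4·y - 5], [-6·x·y + 8·x - y, -3·x^2 - x + 1]].
At the point, J = [[0.500, 0.000], [33.500, -29.000]] (det J = -14.500).
Solving J·Δ = −F gives Δ = (-5.000, -4.034).
Then the next iterate is (x, y)₁ = (-2.000, -4.534).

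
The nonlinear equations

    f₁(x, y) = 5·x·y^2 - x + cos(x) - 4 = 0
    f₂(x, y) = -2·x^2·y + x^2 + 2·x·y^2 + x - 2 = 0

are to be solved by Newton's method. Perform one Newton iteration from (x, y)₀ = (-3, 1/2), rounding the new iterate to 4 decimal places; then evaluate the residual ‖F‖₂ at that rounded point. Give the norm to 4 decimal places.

26.1845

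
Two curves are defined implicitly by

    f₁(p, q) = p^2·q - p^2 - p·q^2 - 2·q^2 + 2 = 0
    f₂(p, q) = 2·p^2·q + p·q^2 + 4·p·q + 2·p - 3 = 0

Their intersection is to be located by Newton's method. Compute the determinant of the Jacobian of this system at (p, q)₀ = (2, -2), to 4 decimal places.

232.0000

J = [[2·p·q - 2·p - q^2, p^2 - 2·p·q - 4·q], [4·p·q + q^2 + 4·q + 2, 2·p^2 + 2·p·q + 4·p]].
At the point, J = [[-16.0000, 20.0000], [-18.0000, 8.0000]].
det J = 232.0000.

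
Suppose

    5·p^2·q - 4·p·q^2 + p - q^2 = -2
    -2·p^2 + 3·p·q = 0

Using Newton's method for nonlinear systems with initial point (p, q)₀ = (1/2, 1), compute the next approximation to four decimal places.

At (1/2, 1): F = (0.7500, 1.0000).
Jacobian J = [[10·p·q - 4·q^2 + 1, 5·p^2 - 8·p·q - 2·q], [-4·p + 3·q, 3·p]].
At the point, J = [[2.0000, -4.7500], [1.0000, 1.5000]] (det J = 7.7500).
Solving J·Δ = −F gives Δ = (-0.7581, -0.1613).
Then the next iterate is (p, q)₁ = (-0.2581, 0.8387).

(-0.2581, 0.8387)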